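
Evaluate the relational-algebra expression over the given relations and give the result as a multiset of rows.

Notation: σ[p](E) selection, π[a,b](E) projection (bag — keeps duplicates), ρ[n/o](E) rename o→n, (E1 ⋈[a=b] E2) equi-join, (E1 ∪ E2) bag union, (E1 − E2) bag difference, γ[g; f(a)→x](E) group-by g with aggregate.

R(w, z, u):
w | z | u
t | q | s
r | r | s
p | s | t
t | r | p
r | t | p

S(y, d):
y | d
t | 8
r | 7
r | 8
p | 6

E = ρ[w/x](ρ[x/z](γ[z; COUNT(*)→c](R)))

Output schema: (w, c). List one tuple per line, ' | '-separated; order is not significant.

Row counts bottom-up:
  R → 5
  γ[z; COUNT(*)→c](R) → 4
  ρ[x/z](γ[z; COUNT(*)→c](R)) → 4
  ρ[w/x](ρ[x/z](γ[z; COUNT(*)→c](R))) → 4

== RESULT ==
w | c
q | 1
r | 2
s | 1
t | 1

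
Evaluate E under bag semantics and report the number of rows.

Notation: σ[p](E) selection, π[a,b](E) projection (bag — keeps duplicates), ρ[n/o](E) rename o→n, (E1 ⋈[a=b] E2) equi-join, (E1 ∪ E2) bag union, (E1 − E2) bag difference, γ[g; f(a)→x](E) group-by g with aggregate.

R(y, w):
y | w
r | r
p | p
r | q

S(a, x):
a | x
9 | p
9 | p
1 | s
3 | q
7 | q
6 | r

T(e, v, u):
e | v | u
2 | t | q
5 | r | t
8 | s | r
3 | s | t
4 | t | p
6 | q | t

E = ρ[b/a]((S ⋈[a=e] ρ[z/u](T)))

Per-node cardinality:
  S → 6
  T → 6
  ρ[z/u](T) → 6
  (S ⋈[a=e] ρ[z/u](T)) → 2
  ρ[b/a]((S ⋈[a=e] ρ[z/u](T))) → 2

|E| = 2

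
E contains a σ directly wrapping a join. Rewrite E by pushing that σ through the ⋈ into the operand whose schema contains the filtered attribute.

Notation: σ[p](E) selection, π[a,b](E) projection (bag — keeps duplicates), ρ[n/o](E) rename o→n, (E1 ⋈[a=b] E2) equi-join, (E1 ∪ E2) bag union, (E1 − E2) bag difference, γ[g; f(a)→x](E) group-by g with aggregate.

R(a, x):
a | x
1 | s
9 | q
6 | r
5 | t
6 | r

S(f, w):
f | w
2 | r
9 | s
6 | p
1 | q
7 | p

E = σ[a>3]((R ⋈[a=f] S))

σ filters on a, owned by the left side.
E' = (σ[a>3](R) ⋈[a=f] S)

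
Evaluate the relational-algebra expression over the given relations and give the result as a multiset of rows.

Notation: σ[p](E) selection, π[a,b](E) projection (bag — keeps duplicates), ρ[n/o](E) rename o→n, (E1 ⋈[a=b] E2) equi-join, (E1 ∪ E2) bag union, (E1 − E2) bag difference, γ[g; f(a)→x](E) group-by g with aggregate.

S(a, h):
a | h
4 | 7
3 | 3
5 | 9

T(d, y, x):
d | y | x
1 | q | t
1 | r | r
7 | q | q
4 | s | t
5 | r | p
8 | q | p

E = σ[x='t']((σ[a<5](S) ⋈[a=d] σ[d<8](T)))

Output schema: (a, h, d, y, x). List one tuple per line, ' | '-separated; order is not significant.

Per-node cardinality:
  S → 3
  σ[a<5](S) → 2
  T → 6
  σ[d<8](T) → 5
  (σ[a<5](S) ⋈[a=d] σ[d<8](T)) → 1
  σ[x='t']((σ[a<5](S) ⋈[a=d] σ[d<8](T))) → 1

== RESULT ==
a | h | d | y | x
4 | 7 | 4 | s | t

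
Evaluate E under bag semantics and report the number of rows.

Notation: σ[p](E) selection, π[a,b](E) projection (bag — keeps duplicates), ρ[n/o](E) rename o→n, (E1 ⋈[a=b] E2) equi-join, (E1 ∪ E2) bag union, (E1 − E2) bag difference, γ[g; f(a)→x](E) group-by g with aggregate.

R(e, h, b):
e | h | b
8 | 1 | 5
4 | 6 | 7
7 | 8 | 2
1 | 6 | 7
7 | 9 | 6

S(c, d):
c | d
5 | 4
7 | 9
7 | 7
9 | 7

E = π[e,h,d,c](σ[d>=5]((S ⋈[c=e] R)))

Per-node cardinality:
  S → 4
  R → 5
  (S ⋈[c=e] R) → 4
  σ[d>=5]((S ⋈[c=e] R)) → 4
  π[e,h,d,c](σ[d>=5]((S ⋈[c=e] R))) → 4

|E| = 4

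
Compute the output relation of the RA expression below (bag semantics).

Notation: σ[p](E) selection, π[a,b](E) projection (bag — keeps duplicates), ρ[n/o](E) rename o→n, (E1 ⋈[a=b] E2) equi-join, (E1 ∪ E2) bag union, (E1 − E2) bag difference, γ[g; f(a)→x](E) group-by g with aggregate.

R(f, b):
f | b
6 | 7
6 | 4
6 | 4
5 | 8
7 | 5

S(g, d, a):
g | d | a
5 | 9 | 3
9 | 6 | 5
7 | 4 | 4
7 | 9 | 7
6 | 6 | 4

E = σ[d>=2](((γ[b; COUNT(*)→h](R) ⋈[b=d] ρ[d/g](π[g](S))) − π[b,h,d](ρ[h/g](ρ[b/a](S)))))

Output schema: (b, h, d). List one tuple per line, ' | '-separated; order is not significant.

Per-node cardinality:
  R → 5
  γ[b; COUNT(*)→h](R) → 4
  S → 5
  π[g](S) → 5
  ρ[d/g](π[g](S)) → 5
  (γ[b; COUNT(*)→h](R) ⋈[b=d] ρ[d/g](π[g](S))) → 3
  S → 5
  ρ[b/a](S) → 5
  ρ[h/g](ρ[b/a](S)) → 5
  π[b,h,d](ρ[h/g](ρ[b/a](S))) → 5
  ((γ[b; COUNT(*)→h](R) ⋈[b=d] ρ[d/g](π[g](S))) − π[b,h,d](ρ[h/g](ρ[b/a](S)))) → 3
  σ[d>=2](((γ[b; COUNT(*)→h](R) ⋈[b=d] ρ[d/g](π[g](S))) − π[b,h,d](ρ[h/g](ρ[b/a](S))))) → 3

== RESULT ==
b | h | d
5 | 1 | 5
7 | 1 | 7
7 | 1 | 7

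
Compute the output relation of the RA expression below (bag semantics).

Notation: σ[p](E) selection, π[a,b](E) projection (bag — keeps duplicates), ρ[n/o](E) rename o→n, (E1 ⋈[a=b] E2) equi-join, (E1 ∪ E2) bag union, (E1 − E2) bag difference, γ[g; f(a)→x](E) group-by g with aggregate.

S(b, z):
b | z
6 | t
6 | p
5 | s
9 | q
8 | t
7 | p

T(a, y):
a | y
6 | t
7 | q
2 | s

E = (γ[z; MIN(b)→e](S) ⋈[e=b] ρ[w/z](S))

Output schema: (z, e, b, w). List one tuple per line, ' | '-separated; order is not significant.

Per-node cardinality:
  S → 6
  γ[z; MIN(b)→e](S) → 4
  S → 6
  ρ[w/z](S) → 6
  (γ[z; MIN(b)→e](S) ⋈[e=b] ρ[w/z](S)) → 6

== RESULT ==
z | e | b | w
p | 6 | 6 | p
p | 6 | 6 | t
q | 9 | 9 | q
s | 5 | 5 | s
t | 6 | 6 | p
t | 6 | 6 | t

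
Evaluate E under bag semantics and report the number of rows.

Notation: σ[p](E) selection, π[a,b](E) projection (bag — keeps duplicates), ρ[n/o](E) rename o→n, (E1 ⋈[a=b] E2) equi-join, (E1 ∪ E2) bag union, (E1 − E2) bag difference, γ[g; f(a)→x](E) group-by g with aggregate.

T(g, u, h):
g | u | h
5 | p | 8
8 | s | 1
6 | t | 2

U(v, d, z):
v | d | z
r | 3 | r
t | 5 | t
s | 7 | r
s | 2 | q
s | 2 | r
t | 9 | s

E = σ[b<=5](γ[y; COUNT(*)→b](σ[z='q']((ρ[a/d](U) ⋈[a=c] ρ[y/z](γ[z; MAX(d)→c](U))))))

Row counts bottom-up:
  U → 6
  ρ[a/d](U) → 6
  U → 6
  γ[z; MAX(d)→c](U) → 4
  ρ[y/z](γ[z; MAX(d)→c](U)) → 4
  (ρ[a/d](U) ⋈[a=c] ρ[y/z](γ[z; MAX(d)→c](U))) → 5
  σ[z='q']((ρ[a/d](U) ⋈[a=c] ρ[y/z](γ[z; MAX(d)→c](U)))) → 1
  γ[y; COUNT(*)→b](σ[z='q']((ρ[a/d](U) ⋈[a=c] ρ[y/z](γ[z; MAX(d)→c](U))))) → 1
  σ[b<=5](γ[y; COUNT(*)→b](σ[z='q']((ρ[a/d](U) ⋈[a=c] ρ[y/z](γ[z; MAX(d)→c](U)))))) → 1

|E| = 1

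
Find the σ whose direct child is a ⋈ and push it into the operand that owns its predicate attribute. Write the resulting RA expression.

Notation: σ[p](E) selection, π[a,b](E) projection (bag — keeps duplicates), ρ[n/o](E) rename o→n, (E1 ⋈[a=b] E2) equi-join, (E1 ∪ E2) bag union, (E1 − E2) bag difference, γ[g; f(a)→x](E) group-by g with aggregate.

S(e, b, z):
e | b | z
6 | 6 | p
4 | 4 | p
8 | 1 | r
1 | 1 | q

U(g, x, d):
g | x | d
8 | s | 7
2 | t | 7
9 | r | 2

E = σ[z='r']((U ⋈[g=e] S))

σ filters on z, owned by the right side.
E' = (U ⋈[g=e] σ[z='r'](S))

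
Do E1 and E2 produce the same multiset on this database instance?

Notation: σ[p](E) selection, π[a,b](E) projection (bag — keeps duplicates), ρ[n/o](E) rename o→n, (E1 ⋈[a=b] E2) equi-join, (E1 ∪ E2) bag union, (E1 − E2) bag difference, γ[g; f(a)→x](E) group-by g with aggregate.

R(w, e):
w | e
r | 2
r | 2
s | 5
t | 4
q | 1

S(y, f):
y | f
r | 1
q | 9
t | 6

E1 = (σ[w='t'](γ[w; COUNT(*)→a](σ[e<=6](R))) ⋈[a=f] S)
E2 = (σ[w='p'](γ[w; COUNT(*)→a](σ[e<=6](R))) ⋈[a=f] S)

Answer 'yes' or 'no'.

E1 subexpression sizes:
  R → 5
  σ[e<=6](R) → 5
  γ[w; COUNT(*)→a](σ[e<=6](R)) → 4
  σ[w='t'](γ[w; COUNT(*)→a](σ[e<=6](R))) → 1
  S → 3
  (σ[w='t'](γ[w; COUNT(*)→a](σ[e<=6](R))) ⋈[a=f] S) → 1
E2 subexpression sizes:
  R → 5
  σ[e<=6](R) → 5
  γ[w; COUNT(*)→a](σ[e<=6](R)) → 4
  σ[w='p'](γ[w; COUNT(*)→a](σ[e<=6](R))) → 0
  S → 3
  (σ[w='p'](γ[w; COUNT(*)→a](σ[e<=6](R))) ⋈[a=f] S) → 0

E1 result:
w | a | y | f
t | 1 | r | 1
E2 result:
w | a | y | f
(0 rows)
Witness: ('t', 1, 'r', 1) appears 1× in E1 but 0× in E2.

no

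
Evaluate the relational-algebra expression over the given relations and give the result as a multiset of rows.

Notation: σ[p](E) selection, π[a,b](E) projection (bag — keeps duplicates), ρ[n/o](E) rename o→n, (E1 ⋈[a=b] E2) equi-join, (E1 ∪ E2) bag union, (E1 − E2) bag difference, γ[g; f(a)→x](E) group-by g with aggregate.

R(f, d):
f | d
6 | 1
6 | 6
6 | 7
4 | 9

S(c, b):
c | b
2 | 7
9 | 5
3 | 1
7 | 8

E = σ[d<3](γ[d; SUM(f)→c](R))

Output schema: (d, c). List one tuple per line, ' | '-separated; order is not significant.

Stepwise |·|:
  R → 4
  γ[d; SUM(f)→c](R) → 4
  σ[d<3](γ[d; SUM(f)→c](R)) → 1

== RESULT ==
d | c
1 | 6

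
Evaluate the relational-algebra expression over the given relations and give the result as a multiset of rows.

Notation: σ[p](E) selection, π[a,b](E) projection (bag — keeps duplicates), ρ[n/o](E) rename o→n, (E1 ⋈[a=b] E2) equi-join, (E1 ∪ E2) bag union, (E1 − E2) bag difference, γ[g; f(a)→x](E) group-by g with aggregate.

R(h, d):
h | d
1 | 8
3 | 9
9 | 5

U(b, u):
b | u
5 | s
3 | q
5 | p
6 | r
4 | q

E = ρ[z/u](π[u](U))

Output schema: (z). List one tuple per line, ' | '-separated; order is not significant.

Subexpression sizes:
  U → 5
  π[u](U) → 5
  ρ[z/u](π[u](U)) → 5

== RESULT ==
z
p
q
q
r
s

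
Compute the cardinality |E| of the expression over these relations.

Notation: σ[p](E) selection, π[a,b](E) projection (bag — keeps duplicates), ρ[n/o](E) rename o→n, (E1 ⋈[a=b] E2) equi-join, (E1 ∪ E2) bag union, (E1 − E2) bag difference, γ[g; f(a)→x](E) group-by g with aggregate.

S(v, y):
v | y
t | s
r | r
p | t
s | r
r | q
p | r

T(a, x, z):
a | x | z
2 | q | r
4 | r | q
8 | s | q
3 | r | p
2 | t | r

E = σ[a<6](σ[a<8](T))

Stepwise |·|:
  T → 5
  σ[a<8](T) → 4
  σ[a<6](σ[a<8](T)) → 4

|E| = 4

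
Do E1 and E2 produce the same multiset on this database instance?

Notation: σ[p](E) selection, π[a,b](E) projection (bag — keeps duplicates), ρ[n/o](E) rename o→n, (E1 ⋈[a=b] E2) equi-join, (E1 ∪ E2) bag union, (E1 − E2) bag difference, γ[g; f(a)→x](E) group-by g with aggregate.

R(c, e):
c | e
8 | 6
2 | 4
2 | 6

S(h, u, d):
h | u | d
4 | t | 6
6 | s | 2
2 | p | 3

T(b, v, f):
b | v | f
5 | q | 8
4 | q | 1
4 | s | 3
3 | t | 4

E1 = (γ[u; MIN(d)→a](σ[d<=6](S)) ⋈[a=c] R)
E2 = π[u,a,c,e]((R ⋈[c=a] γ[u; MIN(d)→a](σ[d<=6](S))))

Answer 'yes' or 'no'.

E1 subexpression sizes:
  S → 3
  σ[d<=6](S) → 3
  γ[u; MIN(d)→a](σ[d<=6](S)) → 3
  R → 3
  (γ[u; MIN(d)→a](σ[d<=6](S)) ⋈[a=c] R) → 2
E2 subexpression sizes:
  R → 3
  S → 3
  σ[d<=6](S) → 3
  γ[u; MIN(d)→a](σ[d<=6](S)) → 3
  (R ⋈[c=a] γ[u; MIN(d)→a](σ[d<=6](S))) → 2
  π[u,a,c,e]((R ⋈[c=a] γ[u; MIN(d)→a](σ[d<=6](S)))) → 2

E1 and E2 produce the same multiset:
u | a | c | e
s | 2 | 2 | 4
s | 2 | 2 | 6

yes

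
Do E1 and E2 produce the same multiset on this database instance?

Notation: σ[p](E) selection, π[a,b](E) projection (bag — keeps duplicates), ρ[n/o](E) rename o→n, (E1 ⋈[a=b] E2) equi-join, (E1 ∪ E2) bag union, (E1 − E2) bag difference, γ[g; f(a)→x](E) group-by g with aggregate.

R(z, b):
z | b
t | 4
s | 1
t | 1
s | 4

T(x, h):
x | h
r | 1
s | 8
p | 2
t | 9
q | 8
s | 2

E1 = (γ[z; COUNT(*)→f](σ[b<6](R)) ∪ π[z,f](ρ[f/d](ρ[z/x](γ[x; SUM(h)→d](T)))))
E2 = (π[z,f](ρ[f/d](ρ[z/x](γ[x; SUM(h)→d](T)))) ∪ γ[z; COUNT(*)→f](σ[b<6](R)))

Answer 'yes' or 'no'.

E1 per-node cardinality:
  R → 4
  σ[b<6](R) → 4
  γ[z; COUNT(*)→f](σ[b<6](R)) → 2
  T → 6
  γ[x; SUM(h)→d](T) → 5
  ρ[z/x](γ[x; SUM(h)→d](T)) → 5
  ρ[f/d](ρ[z/x](γ[x; SUM(h)→d](T))) → 5
  π[z,f](ρ[f/d](ρ[z/x](γ[x; SUM(h)→d](T)))) → 5
  (γ[z; COUNT(*)→f](σ[b<6](R)) ∪ π[z,f](ρ[f/d](ρ[z/x](γ[x; SUM(h)→d](T))))) → 7
E2 per-node cardinality:
  T → 6
  γ[x; SUM(h)→d](T) → 5
  ρ[z/x](γ[x; SUM(h)→d](T)) → 5
  ρ[f/d](ρ[z/x](γ[x; SUM(h)→d](T))) → 5
  π[z,f](ρ[f/d](ρ[z/x](γ[x; SUM(h)→d](T)))) → 5
  R → 4
  σ[b<6](R) → 4
  γ[z; COUNT(*)→f](σ[b<6](R)) → 2
  (π[z,f](ρ[f/d](ρ[z/x](γ[x; SUM(h)→d](T)))) ∪ γ[z; COUNT(*)→f](σ[b<6](R))) → 7

E1 and E2 produce the same multiset:
z | f
p | 2
q | 8
r | 1
s | 2
s | 10
t | 2
t | 9

yes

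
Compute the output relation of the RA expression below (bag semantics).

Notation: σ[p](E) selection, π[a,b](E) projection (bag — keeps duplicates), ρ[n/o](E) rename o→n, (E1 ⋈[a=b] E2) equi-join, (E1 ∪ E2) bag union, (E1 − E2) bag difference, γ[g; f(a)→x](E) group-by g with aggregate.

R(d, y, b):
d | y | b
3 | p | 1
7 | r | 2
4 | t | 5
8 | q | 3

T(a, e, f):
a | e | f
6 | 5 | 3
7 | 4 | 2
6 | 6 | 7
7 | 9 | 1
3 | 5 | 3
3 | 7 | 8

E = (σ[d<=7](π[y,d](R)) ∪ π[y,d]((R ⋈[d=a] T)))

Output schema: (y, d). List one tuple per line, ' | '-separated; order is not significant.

Per-node cardinality:
  R → 4
  π[y,d](R) → 4
  σ[d<=7](π[y,d](R)) → 3
  R → 4
  T → 6
  (R ⋈[d=a] T) → 4
  π[y,d]((R ⋈[d=a] T)) → 4
  (σ[d<=7](π[y,d](R)) ∪ π[y,d]((R ⋈[d=a] T))) → 7

== RESULT ==
y | d
p | 3
p | 3
p | 3
r | 7
r | 7
r | 7
t | 4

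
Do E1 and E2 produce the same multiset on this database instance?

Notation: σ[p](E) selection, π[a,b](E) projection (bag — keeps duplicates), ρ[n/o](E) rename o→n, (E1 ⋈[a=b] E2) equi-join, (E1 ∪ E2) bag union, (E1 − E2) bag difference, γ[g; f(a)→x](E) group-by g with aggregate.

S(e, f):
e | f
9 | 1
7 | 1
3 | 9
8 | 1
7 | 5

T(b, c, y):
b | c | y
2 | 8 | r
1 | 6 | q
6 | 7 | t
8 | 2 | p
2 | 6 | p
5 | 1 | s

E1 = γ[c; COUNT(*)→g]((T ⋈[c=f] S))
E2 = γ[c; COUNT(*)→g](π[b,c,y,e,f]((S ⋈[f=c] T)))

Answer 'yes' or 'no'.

E1 row counts bottom-up:
  T → 6
  S → 5
  (T ⋈[c=f] S) → 3
  γ[c; COUNT(*)→g]((T ⋈[c=f] S)) → 1
E2 row counts bottom-up:
  S → 5
  T → 6
  (S ⋈[f=c] T) → 3
  π[b,c,y,e,f]((S ⋈[f=c] T)) → 3
  γ[c; COUNT(*)→g](π[b,c,y,e,f]((S ⋈[f=c] T))) → 1

E1 and E2 produce the same multiset:
c | g
1 | 3

yes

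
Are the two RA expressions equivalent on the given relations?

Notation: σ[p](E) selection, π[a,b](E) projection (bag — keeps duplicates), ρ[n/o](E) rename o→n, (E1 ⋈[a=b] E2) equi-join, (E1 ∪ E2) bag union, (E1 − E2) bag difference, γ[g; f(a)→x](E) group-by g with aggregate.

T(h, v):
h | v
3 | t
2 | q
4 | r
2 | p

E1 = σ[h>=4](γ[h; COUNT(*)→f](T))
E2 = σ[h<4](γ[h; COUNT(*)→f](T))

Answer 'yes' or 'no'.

E1 subexpression sizes:
  T → 4
  γ[h; COUNT(*)→f](T) → 3
  σ[h>=4](γ[h; COUNT(*)→f](T)) → 1
E2 subexpression sizes:
  T → 4
  γ[h; COUNT(*)→f](T) → 3
  σ[h<4](γ[h; COUNT(*)→f](T)) → 2

E1 result:
h | f
4 | 1
E2 result:
h | f
2 | 2
3 | 1
Witness: (3, 1) appears 0× in E1 but 1× in E2.

no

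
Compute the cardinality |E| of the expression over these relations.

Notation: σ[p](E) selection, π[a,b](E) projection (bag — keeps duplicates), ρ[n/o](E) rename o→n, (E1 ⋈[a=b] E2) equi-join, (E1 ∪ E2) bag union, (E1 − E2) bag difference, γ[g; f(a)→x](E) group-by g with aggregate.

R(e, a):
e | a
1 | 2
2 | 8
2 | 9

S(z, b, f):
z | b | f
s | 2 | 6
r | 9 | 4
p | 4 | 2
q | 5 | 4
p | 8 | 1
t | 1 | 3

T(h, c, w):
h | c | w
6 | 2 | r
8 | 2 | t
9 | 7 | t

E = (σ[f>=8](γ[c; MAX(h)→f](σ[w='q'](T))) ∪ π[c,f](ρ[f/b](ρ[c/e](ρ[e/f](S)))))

Subexpression sizes:
  T → 3
  σ[w='q'](T) → 0
  γ[c; MAX(h)→f](σ[w='q'](T)) → 0
  σ[f>=8](γ[c; MAX(h)→f](σ[w='q'](T))) → 0
  S → 6
  ρ[e/f](S) → 6
  ρ[c/e](ρ[e/f](S)) → 6
  ρ[f/b](ρ[c/e](ρ[e/f](S))) → 6
  π[c,f](ρ[f/b](ρ[c/e](ρ[e/f](S)))) → 6
  (σ[f>=8](γ[c; MAX(h)→f](σ[w='q'](T))) ∪ π[c,f](ρ[f/b](ρ[c/e](ρ[e/f](S))))) → 6

|E| = 6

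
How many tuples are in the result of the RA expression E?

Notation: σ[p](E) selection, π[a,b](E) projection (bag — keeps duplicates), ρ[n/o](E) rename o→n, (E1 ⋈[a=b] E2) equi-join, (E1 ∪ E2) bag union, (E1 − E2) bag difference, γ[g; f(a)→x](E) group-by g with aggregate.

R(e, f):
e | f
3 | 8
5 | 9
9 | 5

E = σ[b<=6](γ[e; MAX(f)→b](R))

Row counts bottom-up:
  R → 3
  γ[e; MAX(f)→b](R) → 3
  σ[b<=6](γ[e; MAX(f)→b](R)) → 1

|E| = 1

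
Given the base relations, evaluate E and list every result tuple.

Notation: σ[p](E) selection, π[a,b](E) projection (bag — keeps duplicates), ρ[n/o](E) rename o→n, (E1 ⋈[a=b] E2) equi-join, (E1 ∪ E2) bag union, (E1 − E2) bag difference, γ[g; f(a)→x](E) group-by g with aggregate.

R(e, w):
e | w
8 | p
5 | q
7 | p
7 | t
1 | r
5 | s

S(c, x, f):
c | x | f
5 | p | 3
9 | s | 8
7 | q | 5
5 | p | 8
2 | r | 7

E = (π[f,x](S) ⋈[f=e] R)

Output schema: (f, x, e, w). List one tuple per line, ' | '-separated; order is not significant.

Subexpression sizes:
  S → 5
  π[f,x](S) → 5
  R → 6
  (π[f,x](S) ⋈[f=e] R) → 6

== RESULT ==
f | x | e | w
5 | q | 5 | q
5 | q | 5 | s
7 | r | 7 | p
7 | r | 7 | t
8 | p | 8 | p
8 | s | 8 | p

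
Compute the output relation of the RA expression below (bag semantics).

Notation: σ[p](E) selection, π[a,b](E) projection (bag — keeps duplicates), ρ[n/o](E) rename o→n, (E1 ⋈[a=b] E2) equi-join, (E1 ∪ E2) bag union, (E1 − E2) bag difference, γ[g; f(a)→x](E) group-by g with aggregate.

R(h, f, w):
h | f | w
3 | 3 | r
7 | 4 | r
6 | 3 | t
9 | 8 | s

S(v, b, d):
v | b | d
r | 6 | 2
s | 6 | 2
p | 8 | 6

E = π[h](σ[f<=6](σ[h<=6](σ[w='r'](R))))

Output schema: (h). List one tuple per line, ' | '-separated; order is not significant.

Row counts bottom-up:
  R → 4
  σ[w='r'](R) → 2
  σ[h<=6](σ[w='r'](R)) → 1
  σ[f<=6](σ[h<=6](σ[w='r'](R))) → 1
  π[h](σ[f<=6](σ[h<=6](σ[w='r'](R)))) → 1

== RESULT ==
h
3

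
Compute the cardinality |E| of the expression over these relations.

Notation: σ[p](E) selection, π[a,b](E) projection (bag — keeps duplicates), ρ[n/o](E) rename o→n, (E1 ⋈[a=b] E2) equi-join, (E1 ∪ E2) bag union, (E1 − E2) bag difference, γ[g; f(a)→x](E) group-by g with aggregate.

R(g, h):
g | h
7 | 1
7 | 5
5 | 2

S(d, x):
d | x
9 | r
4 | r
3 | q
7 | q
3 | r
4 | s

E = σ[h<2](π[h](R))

Stepwise |·|:
  R → 3
  π[h](R) → 3
  σ[h<2](π[h](R)) → 1

|E| = 1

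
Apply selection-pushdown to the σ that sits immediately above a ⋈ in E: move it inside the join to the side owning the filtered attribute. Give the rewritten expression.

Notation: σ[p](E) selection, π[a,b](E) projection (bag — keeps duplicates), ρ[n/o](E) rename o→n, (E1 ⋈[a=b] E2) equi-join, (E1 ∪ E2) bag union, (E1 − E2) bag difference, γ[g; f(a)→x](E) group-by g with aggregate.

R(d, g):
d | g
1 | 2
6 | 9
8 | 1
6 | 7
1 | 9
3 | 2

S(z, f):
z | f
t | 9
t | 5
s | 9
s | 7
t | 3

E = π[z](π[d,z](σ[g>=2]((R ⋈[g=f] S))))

σ filters on g, owned by the left side.
E' = π[z](π[d,z]((σ[g>=2](R) ⋈[g=f] S)))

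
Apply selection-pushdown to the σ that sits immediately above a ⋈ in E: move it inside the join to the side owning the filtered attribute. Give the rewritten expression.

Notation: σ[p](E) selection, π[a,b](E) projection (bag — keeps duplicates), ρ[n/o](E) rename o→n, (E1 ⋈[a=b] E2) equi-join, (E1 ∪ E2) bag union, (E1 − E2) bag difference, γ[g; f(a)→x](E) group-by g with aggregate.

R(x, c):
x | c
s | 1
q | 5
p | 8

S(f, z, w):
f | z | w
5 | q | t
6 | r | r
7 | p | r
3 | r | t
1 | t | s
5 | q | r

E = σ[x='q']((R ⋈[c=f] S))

σ filters on x, owned by the left side.
E' = (σ[x='q'](R) ⋈[c=f] S)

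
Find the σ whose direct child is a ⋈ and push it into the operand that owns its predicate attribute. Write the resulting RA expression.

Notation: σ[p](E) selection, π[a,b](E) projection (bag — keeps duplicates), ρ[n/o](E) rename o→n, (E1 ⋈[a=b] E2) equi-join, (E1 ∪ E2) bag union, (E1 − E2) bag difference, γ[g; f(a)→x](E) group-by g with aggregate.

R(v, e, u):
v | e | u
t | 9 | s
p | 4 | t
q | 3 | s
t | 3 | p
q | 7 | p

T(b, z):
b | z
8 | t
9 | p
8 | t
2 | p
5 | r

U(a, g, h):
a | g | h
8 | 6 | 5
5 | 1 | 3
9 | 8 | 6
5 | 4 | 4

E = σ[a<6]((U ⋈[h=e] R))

σ filters on a, owned by the left side.
E' = (σ[a<6](U) ⋈[h=e] R)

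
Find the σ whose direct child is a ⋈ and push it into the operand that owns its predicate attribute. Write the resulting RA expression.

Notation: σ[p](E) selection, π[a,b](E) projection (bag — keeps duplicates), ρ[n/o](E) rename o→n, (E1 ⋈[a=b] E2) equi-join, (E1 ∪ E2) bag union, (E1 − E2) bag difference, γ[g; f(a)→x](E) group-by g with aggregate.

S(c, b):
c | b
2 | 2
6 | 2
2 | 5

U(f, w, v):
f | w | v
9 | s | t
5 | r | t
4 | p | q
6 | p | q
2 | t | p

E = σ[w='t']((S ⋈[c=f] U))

σ filters on w, owned by the right side.
E' = (S ⋈[c=f] σ[w='t'](U))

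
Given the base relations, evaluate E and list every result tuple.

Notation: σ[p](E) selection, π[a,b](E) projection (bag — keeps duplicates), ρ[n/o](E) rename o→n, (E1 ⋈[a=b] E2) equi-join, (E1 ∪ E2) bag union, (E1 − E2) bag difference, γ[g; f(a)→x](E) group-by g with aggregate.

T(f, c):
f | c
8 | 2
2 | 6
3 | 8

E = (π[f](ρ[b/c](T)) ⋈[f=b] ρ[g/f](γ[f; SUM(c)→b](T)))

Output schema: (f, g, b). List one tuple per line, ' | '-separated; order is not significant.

Subexpression sizes:
  T → 3
  ρ[b/c](T) → 3
  π[f](ρ[b/c](T)) → 3
  T → 3
  γ[f; SUM(c)→b](T) → 3
  ρ[g/f](γ[f; SUM(c)→b](T)) → 3
  (π[f](ρ[b/c](T)) ⋈[f=b] ρ[g/f](γ[f; SUM(c)→b](T))) → 2

== RESULT ==
f | g | b
2 | 8 | 2
8 | 3 | 8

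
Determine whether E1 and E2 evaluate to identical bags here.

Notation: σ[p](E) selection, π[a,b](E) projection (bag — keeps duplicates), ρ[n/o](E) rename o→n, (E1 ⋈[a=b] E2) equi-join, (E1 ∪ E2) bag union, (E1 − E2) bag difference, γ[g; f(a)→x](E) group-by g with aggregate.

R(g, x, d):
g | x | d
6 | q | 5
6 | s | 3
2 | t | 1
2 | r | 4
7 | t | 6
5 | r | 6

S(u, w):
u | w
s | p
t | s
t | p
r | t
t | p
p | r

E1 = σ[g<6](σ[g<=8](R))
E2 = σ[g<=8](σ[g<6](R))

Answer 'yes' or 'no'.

E1 per-node cardinality:
  R → 6
  σ[g<=8](R) → 6
  σ[g<6](σ[g<=8](R)) → 3
E2 per-node cardinality:
  R → 6
  σ[g<6](R) → 3
  σ[g<=8](σ[g<6](R)) → 3

E1 and E2 produce the same multiset:
g | x | d
2 | r | 4
2 | t | 1
5 | r | 6

yes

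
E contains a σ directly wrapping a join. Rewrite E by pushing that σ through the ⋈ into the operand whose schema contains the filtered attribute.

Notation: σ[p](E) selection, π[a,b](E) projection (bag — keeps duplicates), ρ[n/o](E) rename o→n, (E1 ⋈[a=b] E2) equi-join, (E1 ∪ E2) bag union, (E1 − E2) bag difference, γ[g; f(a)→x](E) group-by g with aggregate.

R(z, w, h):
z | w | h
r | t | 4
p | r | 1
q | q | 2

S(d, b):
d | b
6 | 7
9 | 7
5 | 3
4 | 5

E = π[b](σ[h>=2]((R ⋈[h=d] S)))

σ filters on h, owned by the left side.
E' = π[b]((σ[h>=2](R) ⋈[h=d] S))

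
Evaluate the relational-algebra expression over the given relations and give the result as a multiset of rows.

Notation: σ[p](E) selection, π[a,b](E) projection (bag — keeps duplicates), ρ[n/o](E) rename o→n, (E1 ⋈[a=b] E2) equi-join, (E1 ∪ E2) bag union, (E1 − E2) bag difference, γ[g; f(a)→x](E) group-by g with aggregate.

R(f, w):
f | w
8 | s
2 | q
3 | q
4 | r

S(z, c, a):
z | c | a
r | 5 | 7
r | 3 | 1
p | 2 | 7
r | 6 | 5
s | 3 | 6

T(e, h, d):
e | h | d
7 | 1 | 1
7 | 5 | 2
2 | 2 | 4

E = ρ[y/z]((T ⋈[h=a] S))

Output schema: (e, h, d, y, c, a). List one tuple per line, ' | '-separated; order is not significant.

Stepwise |·|:
  T → 3
  S → 5
  (T ⋈[h=a] S) → 2
  ρ[y/z]((T ⋈[h=a] S)) → 2

== RESULT ==
e | h | d | y | c | a
7 | 1 | 1 | r | 3 | 1
7 | 5 | 2 | r | 6 | 5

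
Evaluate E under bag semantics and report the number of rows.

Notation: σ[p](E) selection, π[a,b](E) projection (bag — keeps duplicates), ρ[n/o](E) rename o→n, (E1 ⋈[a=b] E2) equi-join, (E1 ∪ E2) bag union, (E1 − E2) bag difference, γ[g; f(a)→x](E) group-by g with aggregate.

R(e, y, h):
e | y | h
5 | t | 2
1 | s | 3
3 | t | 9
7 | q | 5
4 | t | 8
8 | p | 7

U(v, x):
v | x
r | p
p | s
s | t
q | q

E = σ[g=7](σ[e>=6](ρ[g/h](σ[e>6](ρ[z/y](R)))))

Per-node cardinality:
  R → 6
  ρ[z/y](R) → 6
  σ[e>6](ρ[z/y](R)) → 2
  ρ[g/h](σ[e>6](ρ[z/y](R))) → 2
  σ[e>=6](ρ[g/h](σ[e>6](ρ[z/y](R)))) → 2
  σ[g=7](σ[e>=6](ρ[g/h](σ[e>6](ρ[z/y](R))))) → 1

|E| = 1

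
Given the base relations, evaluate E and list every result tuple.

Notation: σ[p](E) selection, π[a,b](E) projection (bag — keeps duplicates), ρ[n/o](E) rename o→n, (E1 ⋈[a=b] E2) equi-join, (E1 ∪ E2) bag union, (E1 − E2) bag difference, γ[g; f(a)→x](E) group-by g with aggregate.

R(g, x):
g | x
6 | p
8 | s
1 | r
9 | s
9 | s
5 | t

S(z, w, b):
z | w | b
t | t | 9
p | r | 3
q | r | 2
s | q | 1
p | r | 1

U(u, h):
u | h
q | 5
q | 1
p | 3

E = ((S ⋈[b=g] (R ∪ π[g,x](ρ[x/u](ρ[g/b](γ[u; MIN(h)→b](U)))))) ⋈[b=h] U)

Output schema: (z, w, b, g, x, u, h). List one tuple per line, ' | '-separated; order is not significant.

Subexpression sizes:
  S → 5
  R → 6
  U → 3
  γ[u; MIN(h)→b](U) → 2
  ρ[g/b](γ[u; MIN(h)→b](U)) → 2
  ρ[x/u](ρ[g/b](γ[u; MIN(h)→b](U))) → 2
  π[g,x](ρ[x/u](ρ[g/b](γ[u; MIN(h)→b](U)))) → 2
  (R ∪ π[g,x](ρ[x/u](ρ[g/b](γ[u; MIN(h)→b](U))))) → 8
  (S ⋈[b=g] (R ∪ π[g,x](ρ[x/u](ρ[g/b](γ[u; MIN(h)→b](U)))))) → 7
  U → 3
  ((S ⋈[b=g] (R ∪ π[g,x](ρ[x/u](ρ[g/b](γ[u; MIN(h)→b](U)))))) ⋈[b=h] U) → 5

== RESULT ==
z | w | b | g | x | u | h
p | r | 1 | 1 | q | q | 1
p | r | 1 | 1 | r | q | 1
p | r | 3 | 3 | p | p | 3
s | q | 1 | 1 | q | q | 1
s | q | 1 | 1 | r | q | 1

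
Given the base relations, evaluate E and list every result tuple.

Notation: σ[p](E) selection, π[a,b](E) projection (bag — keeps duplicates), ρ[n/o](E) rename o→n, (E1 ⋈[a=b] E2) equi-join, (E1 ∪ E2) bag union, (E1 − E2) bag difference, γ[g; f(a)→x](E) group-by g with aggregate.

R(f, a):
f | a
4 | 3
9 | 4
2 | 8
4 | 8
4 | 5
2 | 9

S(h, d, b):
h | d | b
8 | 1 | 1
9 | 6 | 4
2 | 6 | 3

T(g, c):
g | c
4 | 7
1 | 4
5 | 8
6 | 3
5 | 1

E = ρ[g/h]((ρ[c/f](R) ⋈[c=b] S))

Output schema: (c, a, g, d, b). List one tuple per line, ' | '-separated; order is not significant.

Row counts bottom-up:
  R → 6
  ρ[c/f](R) → 6
  S → 3
  (ρ[c/f](R) ⋈[c=b] S) → 3
  ρ[g/h]((ρ[c/f](R) ⋈[c=b] S)) → 3

== RESULT ==
c | a | g | d | b
4 | 3 | 9 | 6 | 4
4 | 5 | 9 | 6 | 4
4 | 8 | 9 | 6 | 4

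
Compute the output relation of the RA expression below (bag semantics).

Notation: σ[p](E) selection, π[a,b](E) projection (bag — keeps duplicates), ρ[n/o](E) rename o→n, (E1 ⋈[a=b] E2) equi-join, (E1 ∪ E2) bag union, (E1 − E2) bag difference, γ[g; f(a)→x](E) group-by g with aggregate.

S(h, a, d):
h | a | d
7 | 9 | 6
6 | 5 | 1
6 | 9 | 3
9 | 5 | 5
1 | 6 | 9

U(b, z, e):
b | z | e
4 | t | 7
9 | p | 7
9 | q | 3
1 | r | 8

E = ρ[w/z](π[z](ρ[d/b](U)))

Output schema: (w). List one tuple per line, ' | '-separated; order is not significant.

Per-node cardinality:
  U → 4
  ρ[d/b](U) → 4
  π[z](ρ[d/b](U)) → 4
  ρ[w/z](π[z](ρ[d/b](U))) → 4

== RESULT ==
w
p
q
r
t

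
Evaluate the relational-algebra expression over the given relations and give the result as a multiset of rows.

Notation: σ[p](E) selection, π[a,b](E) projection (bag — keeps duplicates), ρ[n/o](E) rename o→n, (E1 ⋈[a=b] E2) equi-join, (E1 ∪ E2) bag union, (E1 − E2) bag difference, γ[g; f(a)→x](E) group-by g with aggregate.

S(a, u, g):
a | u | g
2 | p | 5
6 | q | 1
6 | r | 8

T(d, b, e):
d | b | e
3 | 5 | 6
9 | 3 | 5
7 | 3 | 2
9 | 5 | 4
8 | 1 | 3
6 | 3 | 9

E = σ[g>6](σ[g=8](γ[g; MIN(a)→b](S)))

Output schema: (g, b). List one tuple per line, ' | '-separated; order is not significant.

Stepwise |·|:
  S → 3
  γ[g; MIN(a)→b](S) → 3
  σ[g=8](γ[g; MIN(a)→b](S)) → 1
  σ[g>6](σ[g=8](γ[g; MIN(a)→b](S))) → 1

== RESULT ==
g | b
8 | 6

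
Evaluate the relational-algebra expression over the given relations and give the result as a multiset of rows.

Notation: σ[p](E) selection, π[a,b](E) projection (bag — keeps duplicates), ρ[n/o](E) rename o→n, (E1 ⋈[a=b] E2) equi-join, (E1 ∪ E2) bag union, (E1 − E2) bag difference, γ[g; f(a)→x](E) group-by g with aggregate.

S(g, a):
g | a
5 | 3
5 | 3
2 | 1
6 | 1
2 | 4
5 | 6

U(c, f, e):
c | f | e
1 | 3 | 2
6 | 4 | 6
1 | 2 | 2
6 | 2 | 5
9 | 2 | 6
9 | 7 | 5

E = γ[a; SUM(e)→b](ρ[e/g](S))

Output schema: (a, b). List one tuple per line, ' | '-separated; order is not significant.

Row counts bottom-up:
  S → 6
  ρ[e/g](S) → 6
  γ[a; SUM(e)→b](ρ[e/g](S)) → 4

== RESULT ==
a | b
1 | 8
3 | 10
4 | 2
6 | 5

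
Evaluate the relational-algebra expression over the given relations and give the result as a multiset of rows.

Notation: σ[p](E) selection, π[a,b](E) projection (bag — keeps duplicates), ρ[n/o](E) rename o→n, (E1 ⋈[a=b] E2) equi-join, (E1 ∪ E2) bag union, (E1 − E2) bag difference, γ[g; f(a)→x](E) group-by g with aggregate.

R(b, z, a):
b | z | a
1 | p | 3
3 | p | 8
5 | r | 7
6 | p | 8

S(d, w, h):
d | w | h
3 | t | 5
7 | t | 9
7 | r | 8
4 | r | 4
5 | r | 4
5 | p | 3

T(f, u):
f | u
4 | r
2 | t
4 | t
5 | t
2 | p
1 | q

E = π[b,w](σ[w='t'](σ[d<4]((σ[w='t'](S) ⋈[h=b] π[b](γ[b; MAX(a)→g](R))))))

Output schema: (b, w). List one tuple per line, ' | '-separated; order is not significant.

Per-node cardinality:
  S → 6
  σ[w='t'](S) → 2
  R → 4
  γ[b; MAX(a)→g](R) → 4
  π[b](γ[b; MAX(a)→g](R)) → 4
  (σ[w='t'](S) ⋈[h=b] π[b](γ[b; MAX(a)→g](R))) → 1
  σ[d<4]((σ[w='t'](S) ⋈[h=b] π[b](γ[b; MAX(a)→g](R)))) → 1
  σ[w='t'](σ[d<4]((σ[w='t'](S) ⋈[h=b] π[b](γ[b; MAX(a)→g](R))))) → 1
  π[b,w](σ[w='t'](σ[d<4]((σ[w='t'](S) ⋈[h=b] π[b](γ[b; MAX(a)→g](R)))))) → 1

== RESULT ==
b | w
5 | t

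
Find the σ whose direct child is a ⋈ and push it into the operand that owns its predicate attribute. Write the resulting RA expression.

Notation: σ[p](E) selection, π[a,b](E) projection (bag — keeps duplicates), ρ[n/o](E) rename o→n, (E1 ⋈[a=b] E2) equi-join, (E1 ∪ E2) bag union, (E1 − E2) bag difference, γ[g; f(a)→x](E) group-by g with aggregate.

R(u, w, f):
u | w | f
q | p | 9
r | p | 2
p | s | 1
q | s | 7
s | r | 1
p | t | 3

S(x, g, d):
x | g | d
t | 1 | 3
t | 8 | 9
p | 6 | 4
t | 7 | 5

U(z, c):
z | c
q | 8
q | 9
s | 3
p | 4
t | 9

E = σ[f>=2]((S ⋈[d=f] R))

σ filters on f, owned by the right side.
E' = (S ⋈[d=f] σ[f>=2](R))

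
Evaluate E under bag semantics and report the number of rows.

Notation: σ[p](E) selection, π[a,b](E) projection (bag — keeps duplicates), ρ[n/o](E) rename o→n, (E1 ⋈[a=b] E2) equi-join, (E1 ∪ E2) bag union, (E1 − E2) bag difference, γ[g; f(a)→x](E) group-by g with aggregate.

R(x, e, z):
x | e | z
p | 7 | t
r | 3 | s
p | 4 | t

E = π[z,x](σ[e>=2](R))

Per-node cardinality:
  R → 3
  σ[e>=2](R) → 3
  π[z,x](σ[e>=2](R)) → 3

|E| = 3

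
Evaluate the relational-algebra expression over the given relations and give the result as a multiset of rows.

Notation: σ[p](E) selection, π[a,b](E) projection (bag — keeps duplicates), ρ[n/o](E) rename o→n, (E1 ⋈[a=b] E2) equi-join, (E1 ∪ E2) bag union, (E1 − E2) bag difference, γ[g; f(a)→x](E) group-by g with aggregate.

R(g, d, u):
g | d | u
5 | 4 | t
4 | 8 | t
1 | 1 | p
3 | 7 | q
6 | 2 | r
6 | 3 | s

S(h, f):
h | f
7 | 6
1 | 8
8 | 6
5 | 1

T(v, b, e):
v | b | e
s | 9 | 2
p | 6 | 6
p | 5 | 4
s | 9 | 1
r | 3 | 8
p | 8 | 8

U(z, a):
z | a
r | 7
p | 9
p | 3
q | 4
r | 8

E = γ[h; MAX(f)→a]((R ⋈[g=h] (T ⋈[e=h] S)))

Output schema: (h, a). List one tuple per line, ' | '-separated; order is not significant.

Subexpression sizes:
  R → 6
  T → 6
  S → 4
  (T ⋈[e=h] S) → 3
  (R ⋈[g=h] (T ⋈[e=h] S)) → 1
  γ[h; MAX(f)→a]((R ⋈[g=h] (T ⋈[e=h] S))) → 1

== RESULT ==
h | a
1 | 8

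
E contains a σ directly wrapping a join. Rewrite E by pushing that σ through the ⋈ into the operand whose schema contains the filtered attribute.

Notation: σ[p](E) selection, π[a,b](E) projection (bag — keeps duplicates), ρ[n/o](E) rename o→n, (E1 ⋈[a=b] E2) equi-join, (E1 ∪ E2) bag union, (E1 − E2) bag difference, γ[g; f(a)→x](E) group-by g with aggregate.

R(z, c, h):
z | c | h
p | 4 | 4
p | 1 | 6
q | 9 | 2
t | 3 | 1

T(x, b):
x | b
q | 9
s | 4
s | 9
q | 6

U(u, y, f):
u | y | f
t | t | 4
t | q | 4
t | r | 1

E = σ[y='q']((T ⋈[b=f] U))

σ filters on y, owned by the right side.
E' = (T ⋈[b=f] σ[y='q'](U))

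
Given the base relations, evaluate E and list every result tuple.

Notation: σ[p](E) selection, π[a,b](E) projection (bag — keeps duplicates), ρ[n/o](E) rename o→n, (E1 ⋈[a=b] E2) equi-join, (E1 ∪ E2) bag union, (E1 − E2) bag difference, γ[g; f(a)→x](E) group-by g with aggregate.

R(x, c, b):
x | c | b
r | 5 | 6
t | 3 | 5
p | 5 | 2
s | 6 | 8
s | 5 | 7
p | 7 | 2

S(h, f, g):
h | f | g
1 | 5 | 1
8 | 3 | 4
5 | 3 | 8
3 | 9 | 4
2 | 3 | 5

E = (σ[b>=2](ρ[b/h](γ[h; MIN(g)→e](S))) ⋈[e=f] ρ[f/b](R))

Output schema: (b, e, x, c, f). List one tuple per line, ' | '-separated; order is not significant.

Row counts bottom-up:
  S → 5
  γ[h; MIN(g)→e](S) → 5
  ρ[b/h](γ[h; MIN(g)→e](S)) → 5
  σ[b>=2](ρ[b/h](γ[h; MIN(g)→e](S))) → 4
  R → 6
  ρ[f/b](R) → 6
  (σ[b>=2](ρ[b/h](γ[h; MIN(g)→e](S))) ⋈[e=f] ρ[f/b](R)) → 2

== RESULT ==
b | e | x | c | f
2 | 5 | t | 3 | 5
5 | 8 | s | 6 | 8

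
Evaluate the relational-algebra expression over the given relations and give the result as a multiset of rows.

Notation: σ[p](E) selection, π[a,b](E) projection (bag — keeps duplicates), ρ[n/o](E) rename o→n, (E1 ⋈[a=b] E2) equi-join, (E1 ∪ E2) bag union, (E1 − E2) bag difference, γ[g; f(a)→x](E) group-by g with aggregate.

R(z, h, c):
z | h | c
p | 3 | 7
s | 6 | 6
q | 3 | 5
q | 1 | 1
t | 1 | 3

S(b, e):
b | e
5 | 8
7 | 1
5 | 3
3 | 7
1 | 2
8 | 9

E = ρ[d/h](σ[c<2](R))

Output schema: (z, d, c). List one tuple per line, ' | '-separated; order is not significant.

Subexpression sizes:
  R → 5
  σ[c<2](R) → 1
  ρ[d/h](σ[c<2](R)) → 1

== RESULT ==
z | d | c
q | 1 | 1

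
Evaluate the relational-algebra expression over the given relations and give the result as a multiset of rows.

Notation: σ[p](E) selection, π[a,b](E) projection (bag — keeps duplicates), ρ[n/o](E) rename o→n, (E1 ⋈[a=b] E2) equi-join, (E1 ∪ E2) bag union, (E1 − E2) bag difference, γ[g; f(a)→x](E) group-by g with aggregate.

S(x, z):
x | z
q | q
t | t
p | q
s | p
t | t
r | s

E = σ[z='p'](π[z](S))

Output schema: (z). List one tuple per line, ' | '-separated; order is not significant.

Subexpression sizes:
  S → 6
  π[z](S) → 6
  σ[z='p'](π[z](S)) → 1

== RESULT ==
z
p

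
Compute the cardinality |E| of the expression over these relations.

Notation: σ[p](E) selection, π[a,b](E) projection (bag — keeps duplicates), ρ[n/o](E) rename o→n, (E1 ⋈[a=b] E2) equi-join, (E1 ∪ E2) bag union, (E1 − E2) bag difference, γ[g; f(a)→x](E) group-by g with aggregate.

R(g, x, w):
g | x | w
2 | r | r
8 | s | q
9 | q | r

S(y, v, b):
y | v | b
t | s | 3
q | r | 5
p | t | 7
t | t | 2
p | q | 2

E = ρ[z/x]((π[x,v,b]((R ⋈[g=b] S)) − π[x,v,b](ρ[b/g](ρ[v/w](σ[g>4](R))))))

Per-node cardinality:
  R → 3
  S → 5
  (R ⋈[g=b] S) → 2
  π[x,v,b]((R ⋈[g=b] S)) → 2
  R → 3
  σ[g>4](R) → 2
  ρ[v/w](σ[g>4](R)) → 2
  ρ[b/g](ρ[v/w](σ[g>4](R))) → 2
  π[x,v,b](ρ[b/g](ρ[v/w](σ[g>4](R)))) → 2
  (π[x,v,b]((R ⋈[g=b] S)) − π[x,v,b](ρ[b/g](ρ[v/w](σ[g>4](R))))) → 2
  ρ[z/x]((π[x,v,b]((R ⋈[g=b] S)) − π[x,v,b](ρ[b/g](ρ[v/w](σ[g>4](R)))))) → 2

|E| = 2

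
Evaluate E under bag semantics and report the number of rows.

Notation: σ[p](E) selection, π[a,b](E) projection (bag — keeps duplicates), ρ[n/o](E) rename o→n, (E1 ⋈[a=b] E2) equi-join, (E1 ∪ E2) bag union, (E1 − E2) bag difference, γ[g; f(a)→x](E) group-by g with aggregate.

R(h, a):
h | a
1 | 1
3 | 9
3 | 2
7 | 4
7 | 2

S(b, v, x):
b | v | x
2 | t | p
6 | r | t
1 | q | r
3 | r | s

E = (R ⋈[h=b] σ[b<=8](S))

Per-node cardinality:
  R → 5
  S → 4
  σ[b<=8](S) → 4
  (R ⋈[h=b] σ[b<=8](S)) → 3

|E| = 3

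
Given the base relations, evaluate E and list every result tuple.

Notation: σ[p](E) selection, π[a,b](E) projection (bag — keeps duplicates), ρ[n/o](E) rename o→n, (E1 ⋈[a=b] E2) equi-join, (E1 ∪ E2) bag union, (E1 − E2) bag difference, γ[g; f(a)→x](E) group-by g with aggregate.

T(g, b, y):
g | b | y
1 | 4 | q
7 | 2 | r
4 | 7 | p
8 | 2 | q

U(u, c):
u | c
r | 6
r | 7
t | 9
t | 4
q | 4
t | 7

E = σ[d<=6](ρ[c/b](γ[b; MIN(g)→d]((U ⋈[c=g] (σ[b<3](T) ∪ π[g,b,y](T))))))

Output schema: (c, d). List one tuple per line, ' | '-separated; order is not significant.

Per-node cardinality:
  U → 6
  T → 4
  σ[b<3](T) → 2
  T → 4
  π[g,b,y](T) → 4
  (σ[b<3](T) ∪ π[g,b,y](T)) → 6
  (U ⋈[c=g] (σ[b<3](T) ∪ π[g,b,y](T))) → 6
  γ[b; MIN(g)→d]((U ⋈[c=g] (σ[b<3](T) ∪ π[g,b,y](T)))) → 2
  ρ[c/b](γ[b; MIN(g)→d]((U ⋈[c=g] (σ[b<3](T) ∪ π[g,b,y](T))))) → 2
  σ[d<=6](ρ[c/b](γ[b; MIN(g)→d]((U ⋈[c=g] (σ[b<3](T) ∪ π[g,b,y](T)))))) → 1

== RESULT ==
c | d
7 | 4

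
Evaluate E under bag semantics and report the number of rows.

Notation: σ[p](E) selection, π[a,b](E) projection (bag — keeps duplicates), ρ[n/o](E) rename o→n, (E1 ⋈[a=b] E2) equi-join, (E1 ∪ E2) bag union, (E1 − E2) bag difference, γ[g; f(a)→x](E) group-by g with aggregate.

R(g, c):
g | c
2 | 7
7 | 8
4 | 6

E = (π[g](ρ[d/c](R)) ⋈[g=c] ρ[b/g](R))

Subexpression sizes:
  R → 3
  ρ[d/c](R) → 3
  π[g](ρ[d/c](R)) → 3
  R → 3
  ρ[b/g](R) → 3
  (π[g](ρ[d/c](R)) ⋈[g=c] ρ[b/g](R)) → 1

|E| = 1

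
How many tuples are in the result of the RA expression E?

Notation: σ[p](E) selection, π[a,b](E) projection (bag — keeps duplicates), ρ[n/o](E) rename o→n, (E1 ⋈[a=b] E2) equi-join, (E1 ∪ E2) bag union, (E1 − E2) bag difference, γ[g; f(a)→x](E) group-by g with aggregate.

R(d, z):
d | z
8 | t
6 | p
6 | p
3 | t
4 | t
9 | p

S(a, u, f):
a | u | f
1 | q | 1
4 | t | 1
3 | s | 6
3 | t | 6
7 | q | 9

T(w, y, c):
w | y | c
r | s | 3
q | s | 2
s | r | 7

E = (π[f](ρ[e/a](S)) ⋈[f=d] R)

Stepwise |·|:
  S → 5
  ρ[e/a](S) → 5
  π[f](ρ[e/a](S)) → 5
  R → 6
  (π[f](ρ[e/a](S)) ⋈[f=d] R) → 5

|E| = 5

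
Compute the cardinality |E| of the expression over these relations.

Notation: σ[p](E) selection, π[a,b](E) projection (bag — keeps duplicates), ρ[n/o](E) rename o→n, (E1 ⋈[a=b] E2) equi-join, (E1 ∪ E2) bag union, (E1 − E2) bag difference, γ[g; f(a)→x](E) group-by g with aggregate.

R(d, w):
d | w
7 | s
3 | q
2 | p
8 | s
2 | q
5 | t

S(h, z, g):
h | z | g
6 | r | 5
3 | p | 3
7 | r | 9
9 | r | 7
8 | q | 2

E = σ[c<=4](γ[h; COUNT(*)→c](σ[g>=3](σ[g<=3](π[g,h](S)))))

Stepwise |·|:
  S → 5
  π[g,h](S) → 5
  σ[g<=3](π[g,h](S)) → 2
  σ[g>=3](σ[g<=3](π[g,h](S))) → 1
  γ[h; COUNT(*)→c](σ[g>=3](σ[g<=3](π[g,h](S)))) → 1
  σ[c<=4](γ[h; COUNT(*)→c](σ[g>=3](σ[g<=3](π[g,h](S))))) → 1

|E| = 1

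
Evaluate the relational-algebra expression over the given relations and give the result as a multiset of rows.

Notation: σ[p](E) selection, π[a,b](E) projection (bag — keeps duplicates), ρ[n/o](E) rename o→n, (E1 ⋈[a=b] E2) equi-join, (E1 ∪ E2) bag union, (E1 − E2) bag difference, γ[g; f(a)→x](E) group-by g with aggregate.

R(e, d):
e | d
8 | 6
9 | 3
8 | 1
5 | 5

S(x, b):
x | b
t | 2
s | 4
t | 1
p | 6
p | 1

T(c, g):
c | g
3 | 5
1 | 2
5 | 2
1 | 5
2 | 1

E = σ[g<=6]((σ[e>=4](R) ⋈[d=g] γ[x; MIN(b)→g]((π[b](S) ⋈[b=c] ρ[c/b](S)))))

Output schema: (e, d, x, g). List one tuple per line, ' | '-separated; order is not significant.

Subexpression sizes:
  R → 4
  σ[e>=4](R) → 4
  S → 5
  π[b](S) → 5
  S → 5
  ρ[c/b](S) → 5
  (π[b](S) ⋈[b=c] ρ[c/b](S)) → 7
  γ[x; MIN(b)→g]((π[b](S) ⋈[b=c] ρ[c/b](S))) → 3
  (σ[e>=4](R) ⋈[d=g] γ[x; MIN(b)→g]((π[b](S) ⋈[b=c] ρ[c/b](S)))) → 2
  σ[g<=6]((σ[e>=4](R) ⋈[d=g] γ[x; MIN(b)→g]((π[b](S) ⋈[b=c] ρ[c/b](S))))) → 2

== RESULT ==
e | d | x | g
8 | 1 | p | 1
8 | 1 | t | 1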